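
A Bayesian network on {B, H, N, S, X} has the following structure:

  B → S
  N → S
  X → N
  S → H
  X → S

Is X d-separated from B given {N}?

Yes

There are 2 undirected paths between X and B; checking each against the conditioning set {N}:
Path 1: X → S ← B
  S is a collider here and neither S nor any of its descendants is conditioned on, so the collider stays closed — the path is blocked at S.
Path 2: X → N → S ← B
  N is a chain here and N is conditioned on, so the path is blocked at N.
Every path is blocked, so X and B are d-separated given {N}.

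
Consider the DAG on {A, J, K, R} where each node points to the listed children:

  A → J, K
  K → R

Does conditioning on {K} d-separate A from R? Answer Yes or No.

The only undirected path from A to R is:
Path 1: A → K → R
  K is a chain here and K is conditioned on, so the path is blocked at K.
Every path is blocked, so A and R are d-separated given {K}.

Yes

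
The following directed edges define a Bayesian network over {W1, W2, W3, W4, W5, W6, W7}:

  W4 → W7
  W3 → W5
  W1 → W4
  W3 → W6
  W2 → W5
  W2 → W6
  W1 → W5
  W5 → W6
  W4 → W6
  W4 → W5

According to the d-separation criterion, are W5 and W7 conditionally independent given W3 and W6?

No — W5 and W7 are not d-separated given {W3, W6}.

5 paths connect W5 and W7; each must be blocked for d-separation to hold:
Path 1: W5 ← W4 → W7
  W4 is a fork and W4 is not conditioned on — no node blocks this path, so it is active.
Path 2: W5 ← W1 → W4 → W7
  W1 is a fork and W1 is not conditioned on; W4 is a chain and W4 is not conditioned on — no node blocks this path, so it is active.
Path 3: W5 → W6 ← W4 → W7
  W6 is a collider and W6 is conditioned on, which opens it; W4 is a fork and W4 is not conditioned on — no node blocks this path, so it is active.
Path 4: W5 ← W3 → W6 ← W4 → W7
  W3 is a fork here and W3 is conditioned on, so the path is blocked at W3.
Path 5: W5 ← W2 → W6 ← W4 → W7
  W2 is a fork and W2 is not conditioned on; W6 is a collider and W6 is conditioned on, which opens it; W4 is a fork and W4 is not conditioned on — no node blocks this path, so it is active.
At least one path is unblocked, so d-separation fails.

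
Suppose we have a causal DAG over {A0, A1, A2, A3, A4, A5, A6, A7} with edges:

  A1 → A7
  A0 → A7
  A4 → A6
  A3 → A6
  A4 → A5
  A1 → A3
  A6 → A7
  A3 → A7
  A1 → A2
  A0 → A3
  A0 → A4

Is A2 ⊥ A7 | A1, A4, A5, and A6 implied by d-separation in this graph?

6 paths connect A2 and A7; each must be blocked for d-separation to hold:
  1. A2 ← A1 → A3 → A7 — A1:fork[blocks]; A3:chain[open] ⇒ blocked
  2. A2 ← A1 → A3 ← A0 → A4 → A6 → A7 — A1:fork[blocks]; A3:collider[open]; A0:fork[open]; A4:chain[blocks]; A6:chain[blocks] ⇒ blocked
  3. A2 ← A1 → A3 ← A0 → A7 — A1:fork[blocks]; A3:collider[open]; A0:fork[open] ⇒ blocked
  4. A2 ← A1 → A3 → A6 ← A4 ← A0 → A7 — A1:fork[blocks]; A3:chain[open]; A6:collider[open]; A4:chain[blocks]; A0:fork[open] ⇒ blocked
  5. A2 ← A1 → A3 → A6 → A7 — A1:fork[blocks]; A3:chain[open]; A6:chain[blocks] ⇒ blocked
  6. A2 ← A1 → A7 — A1:fork[blocks] ⇒ blocked
All paths are blocked; A2 ⊥ A7 | {A1, A4, A5, A6} holds.

Yes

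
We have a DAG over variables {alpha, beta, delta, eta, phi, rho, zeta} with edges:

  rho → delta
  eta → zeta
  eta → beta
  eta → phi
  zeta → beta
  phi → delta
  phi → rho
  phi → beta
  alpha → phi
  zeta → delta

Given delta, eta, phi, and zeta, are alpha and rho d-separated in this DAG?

We examine all 6 paths between alpha and rho:
  1. alpha → phi → rho — phi:chain[blocks] ⇒ blocked
  2. alpha → phi → delta ← rho — phi:chain[blocks]; delta:collider[open] ⇒ blocked
  3. alpha → phi → beta ← zeta → delta ← rho — phi:chain[blocks]; beta:collider[blocks]; zeta:fork[blocks]; delta:collider[open] ⇒ blocked
  4. alpha → phi → beta ← eta → zeta → delta ← rho — phi:chain[blocks]; beta:collider[blocks]; eta:fork[blocks]; zeta:chain[blocks]; delta:collider[open] ⇒ blocked
  5. alpha → phi ← eta → zeta → delta ← rho — phi:collider[open]; eta:fork[blocks]; zeta:chain[blocks]; delta:collider[open] ⇒ blocked
  6. alpha → phi ← eta → beta ← zeta → delta ← rho — phi:collider[open]; eta:fork[blocks]; beta:collider[blocks]; zeta:fork[blocks]; delta:collider[open] ⇒ blocked
Every path is blocked, so alpha and rho are d-separated given {delta, eta, phi, zeta}.

Yes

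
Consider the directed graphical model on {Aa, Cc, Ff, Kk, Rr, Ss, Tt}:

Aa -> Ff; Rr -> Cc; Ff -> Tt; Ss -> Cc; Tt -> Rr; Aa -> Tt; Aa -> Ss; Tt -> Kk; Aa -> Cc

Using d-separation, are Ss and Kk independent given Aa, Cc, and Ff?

No

There are 6 undirected paths between Ss and Kk; checking each against the conditioning set {Aa, Cc, Ff}:
  1. Ss → Cc ← Rr ← Tt → Kk — Cc:collider[open]; Rr:chain[open]; Tt:fork[open] ⇒ active
  2. Ss → Cc ← Aa → Tt → Kk — Cc:collider[open]; Aa:fork[blocks]; Tt:chain[open] ⇒ blocked
  3. Ss → Cc ← Aa → Ff → Tt → Kk — Cc:collider[open]; Aa:fork[blocks]; Ff:chain[blocks]; Tt:chain[open] ⇒ blocked
  4. Ss ← Aa → Tt → Kk — Aa:fork[blocks]; Tt:chain[open] ⇒ blocked
  5. Ss ← Aa → Cc ← Rr ← Tt → Kk — Aa:fork[blocks]; Cc:collider[open]; Rr:chain[open]; Tt:fork[open] ⇒ blocked
  6. Ss ← Aa → Ff → Tt → Kk — Aa:fork[blocks]; Ff:chain[blocks]; Tt:chain[open] ⇒ blocked
At least one path is unblocked, so d-separation fails.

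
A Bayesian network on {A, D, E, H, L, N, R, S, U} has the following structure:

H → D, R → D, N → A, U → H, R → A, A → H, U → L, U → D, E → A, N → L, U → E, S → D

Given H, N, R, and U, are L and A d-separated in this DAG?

Yes — L and A are d-separated given {H, N, R, U}.

Enumerating the 6 paths from L to A and testing each for blocking by {H, N, R, U}:
  1. L ← U → E → A — U:fork[blocks]; E:chain[open] ⇒ blocked
  2. L ← U → D ← R → A — U:fork[blocks]; D:collider[blocks]; R:fork[blocks] ⇒ blocked
  3. L ← U → D ← H ← A — U:fork[blocks]; D:collider[blocks]; H:chain[blocks] ⇒ blocked
  4. L ← U → H → D ← R → A — U:fork[blocks]; H:chain[blocks]; D:collider[blocks]; R:fork[blocks] ⇒ blocked
  5. L ← U → H ← A — U:fork[blocks]; H:collider[open] ⇒ blocked
  6. L ← N → A — N:fork[blocks] ⇒ blocked
All paths are blocked; L ⊥ A | {H, N, R, U} holds.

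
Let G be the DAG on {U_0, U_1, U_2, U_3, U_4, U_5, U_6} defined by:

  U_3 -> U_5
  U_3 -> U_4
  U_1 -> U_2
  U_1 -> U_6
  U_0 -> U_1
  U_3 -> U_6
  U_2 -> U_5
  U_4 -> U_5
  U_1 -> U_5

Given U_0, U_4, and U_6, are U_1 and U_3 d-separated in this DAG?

No — U_1 and U_3 are not d-separated given {U_0, U_4, U_6}.

Enumerating the 5 paths from U_1 to U_3 and testing each for blocking by {U_0, U_4, U_6}:
Path 1: U_1 → U_2 → U_5 ← U_4 ← U_3
  U_5 is a collider here and neither U_5 nor any of its descendants is conditioned on, so the collider stays closed — the path is blocked at U_5.
Path 2: U_1 → U_2 → U_5 ← U_3
  U_5 is a collider here and neither U_5 nor any of its descendants is conditioned on, so the collider stays closed — the path is blocked at U_5.
Path 3: U_1 → U_5 ← U_4 ← U_3
  U_5 is a collider here and neither U_5 nor any of its descendants is conditioned on, so the collider stays closed — the path is blocked at U_5.
Path 4: U_1 → U_5 ← U_3
  U_5 is a collider here and neither U_5 nor any of its descendants is conditioned on, so the collider stays closed — the path is blocked at U_5.
Path 5: U_1 → U_6 ← U_3
  U_6 is a collider and U_6 is conditioned on, which opens it — no node blocks this path, so it is active.
Since the path U_1 → U_6 ← U_3 is active, U_1 and U_3 are not d-separated given {U_0, U_4, U_6}.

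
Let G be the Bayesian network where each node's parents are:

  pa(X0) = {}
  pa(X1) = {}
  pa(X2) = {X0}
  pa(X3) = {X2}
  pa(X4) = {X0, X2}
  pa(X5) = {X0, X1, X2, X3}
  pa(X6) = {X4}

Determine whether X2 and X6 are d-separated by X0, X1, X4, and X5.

Yes

We examine all 4 paths between X2 and X6:
  1. X2 ← X0 → X4 → X6 — X0:fork[blocks]; X4:chain[blocks] ⇒ blocked
  2. X2 → X5 ← X0 → X4 → X6 — X5:collider[open]; X0:fork[blocks]; X4:chain[blocks] ⇒ blocked
  3. X2 → X4 → X6 — X4:chain[blocks] ⇒ blocked
  4. X2 → X3 → X5 ← X0 → X4 → X6 — X3:chain[open]; X5:collider[open]; X0:fork[blocks]; X4:chain[blocks] ⇒ blocked
All paths are blocked; X2 ⊥ X6 | {X0, X1, X4, X5} holds.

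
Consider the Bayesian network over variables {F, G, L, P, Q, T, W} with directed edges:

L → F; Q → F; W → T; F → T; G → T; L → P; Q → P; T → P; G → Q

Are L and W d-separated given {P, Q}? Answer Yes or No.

There are 6 undirected paths between L and W; checking each against the conditioning set {P, Q}:
Path 1: L → F → T ← W
  F is a chain and F is not conditioned on; T is a collider and its descendant P is conditioned on, which opens it — no node blocks this path, so it is active.
Path 2: L → F ← Q → P ← T ← W
  Q is a fork here and Q is conditioned on, so the path is blocked at Q.
Path 3: L → F ← Q ← G → T ← W
  Q is a chain here and Q is conditioned on, so the path is blocked at Q.
Path 4: L → P ← T ← W
  P is a collider and P is conditioned on, which opens it; T is a chain and T is not conditioned on — no node blocks this path, so it is active.
Path 5: L → P ← Q → F → T ← W
  Q is a fork here and Q is conditioned on, so the path is blocked at Q.
Path 6: L → P ← Q ← G → T ← W
  Q is a chain here and Q is conditioned on, so the path is blocked at Q.
Since the path L → F → T ← W is active, L and W are not d-separated given {P, Q}.

No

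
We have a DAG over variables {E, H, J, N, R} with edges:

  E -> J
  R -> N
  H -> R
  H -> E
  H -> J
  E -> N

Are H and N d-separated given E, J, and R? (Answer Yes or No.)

There are 3 undirected paths between H and N; checking each against the conditioning set {E, J, R}:
Path 1: H → J ← E → N
  E is a fork here and E is conditioned on, so the path is blocked at E.
Path 2: H → R → N
  R is a chain here and R is conditioned on, so the path is blocked at R.
Path 3: H → E → N
  E is a chain here and E is conditioned on, so the path is blocked at E.
Every path is blocked, so H and N are d-separated given {E, J, R}.

Yes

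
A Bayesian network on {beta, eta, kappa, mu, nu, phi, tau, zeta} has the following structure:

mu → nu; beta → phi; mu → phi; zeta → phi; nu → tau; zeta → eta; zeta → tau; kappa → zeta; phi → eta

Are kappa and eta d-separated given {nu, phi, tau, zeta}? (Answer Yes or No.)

3 paths connect kappa and eta; each must be blocked for d-separation to hold:
Path 1: kappa → zeta → eta
  zeta is a chain here and zeta is conditioned on, so the path is blocked at zeta.
Path 2: kappa → zeta → phi → eta
  zeta is a chain here and zeta is conditioned on, so the path is blocked at zeta.
Path 3: kappa → zeta → tau ← nu ← mu → phi → eta
  zeta is a chain here and zeta is conditioned on, so the path is blocked at zeta.
Every path is blocked, so kappa and eta are d-separated given {nu, phi, tau, zeta}.

Yes — kappa and eta are d-separated given {nu, phi, tau, zeta}.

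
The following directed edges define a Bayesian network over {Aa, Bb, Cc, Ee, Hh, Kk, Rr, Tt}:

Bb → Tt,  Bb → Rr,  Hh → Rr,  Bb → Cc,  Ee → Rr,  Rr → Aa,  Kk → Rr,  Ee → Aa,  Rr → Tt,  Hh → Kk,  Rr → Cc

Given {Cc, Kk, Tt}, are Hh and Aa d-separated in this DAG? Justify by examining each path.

No

There are 4 undirected paths between Hh and Aa; checking each against the conditioning set {Cc, Kk, Tt}:
Path 1: Hh → Rr → Aa
  Rr is a chain and Rr is not conditioned on — no node blocks this path, so it is active.
Path 2: Hh → Rr ← Ee → Aa
  Rr is a collider and its descendant Tt is conditioned on, which opens it; Ee is a fork and Ee is not conditioned on — no node blocks this path, so it is active.
Path 3: Hh → Kk → Rr → Aa
  Kk is a chain here and Kk is conditioned on, so the path is blocked at Kk.
Path 4: Hh → Kk → Rr ← Ee → Aa
  Kk is a chain here and Kk is conditioned on, so the path is blocked at Kk.
Because an active path exists, Hh and Aa are not d-separated.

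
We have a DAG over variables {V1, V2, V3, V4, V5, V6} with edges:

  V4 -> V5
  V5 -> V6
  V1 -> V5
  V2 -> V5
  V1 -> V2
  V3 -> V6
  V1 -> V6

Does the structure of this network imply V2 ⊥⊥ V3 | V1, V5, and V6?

We examine all 4 paths between V2 and V3:
  1. V2 ← V1 → V6 ← V3 — V1:fork[blocks]; V6:collider[open] ⇒ blocked
  2. V2 ← V1 → V5 → V6 ← V3 — V1:fork[blocks]; V5:chain[blocks]; V6:collider[open] ⇒ blocked
  3. V2 → V5 ← V1 → V6 ← V3 — V5:collider[open]; V1:fork[blocks]; V6:collider[open] ⇒ blocked
  4. V2 → V5 → V6 ← V3 — V5:chain[blocks]; V6:collider[open] ⇒ blocked
All paths are blocked; V2 ⊥ V3 | {V1, V5, V6} holds.

Yes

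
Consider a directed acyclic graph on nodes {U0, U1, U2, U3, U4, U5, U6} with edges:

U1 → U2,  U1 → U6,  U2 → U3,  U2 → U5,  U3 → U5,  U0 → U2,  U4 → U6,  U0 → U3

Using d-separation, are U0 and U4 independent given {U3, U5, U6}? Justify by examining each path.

There are 3 undirected paths between U0 and U4; checking each against the conditioning set {U3, U5, U6}:
Path 1: U0 → U3 → U5 ← U2 ← U1 → U6 ← U4
  U3 is a chain here and U3 is conditioned on, so the path is blocked at U3.
Path 2: U0 → U3 ← U2 ← U1 → U6 ← U4
  U3 is a collider and U3 is conditioned on, which opens it; U2 is a chain and U2 is not conditioned on; U1 is a fork and U1 is not conditioned on; U6 is a collider and U6 is conditioned on, which opens it — no node blocks this path, so it is active.
Path 3: U0 → U2 ← U1 → U6 ← U4
  U2 is a collider and its descendant U3 is conditioned on, which opens it; U1 is a fork and U1 is not conditioned on; U6 is a collider and U6 is conditioned on, which opens it — no node blocks this path, so it is active.
At least one path is unblocked, so d-separation fails.

No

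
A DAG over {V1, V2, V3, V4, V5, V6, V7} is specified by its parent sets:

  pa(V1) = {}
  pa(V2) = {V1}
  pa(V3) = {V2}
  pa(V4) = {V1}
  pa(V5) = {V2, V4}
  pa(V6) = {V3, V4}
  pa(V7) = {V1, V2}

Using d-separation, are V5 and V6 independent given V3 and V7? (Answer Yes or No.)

No

We examine all 6 paths between V5 and V6:
  1. V5 ← V4 ← V1 → V2 → V3 → V6 — V4:chain[open]; V1:fork[open]; V2:chain[open]; V3:chain[blocks] ⇒ blocked
  2. V5 ← V4 ← V1 → V7 ← V2 → V3 → V6 — V4:chain[open]; V1:fork[open]; V7:collider[open]; V2:fork[open]; V3:chain[blocks] ⇒ blocked
  3. V5 ← V4 → V6 — V4:fork[open] ⇒ active
  4. V5 ← V2 ← V1 → V4 → V6 — V2:chain[open]; V1:fork[open]; V4:chain[open] ⇒ active
  5. V5 ← V2 → V3 → V6 — V2:fork[open]; V3:chain[blocks] ⇒ blocked
  6. V5 ← V2 → V7 ← V1 → V4 → V6 — V2:fork[open]; V7:collider[open]; V1:fork[open]; V4:chain[open] ⇒ active
Because an active path exists, V5 and V6 are not d-separated.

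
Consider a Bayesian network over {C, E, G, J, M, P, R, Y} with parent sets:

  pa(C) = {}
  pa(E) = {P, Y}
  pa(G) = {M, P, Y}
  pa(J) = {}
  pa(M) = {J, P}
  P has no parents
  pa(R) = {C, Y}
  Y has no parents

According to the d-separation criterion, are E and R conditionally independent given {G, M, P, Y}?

3 paths connect E and R; each must be blocked for d-separation to hold:
  1. E ← P → M → G ← Y → R — P:fork[blocks]; M:chain[blocks]; G:collider[open]; Y:fork[blocks] ⇒ blocked
  2. E ← P → G ← Y → R — P:fork[blocks]; G:collider[open]; Y:fork[blocks] ⇒ blocked
  3. E ← Y → R — Y:fork[blocks] ⇒ blocked
All paths are blocked; E ⊥ R | {G, M, P, Y} holds.

Yes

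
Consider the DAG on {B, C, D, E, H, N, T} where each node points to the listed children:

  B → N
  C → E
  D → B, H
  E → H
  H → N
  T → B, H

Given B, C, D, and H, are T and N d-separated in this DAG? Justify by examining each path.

Yes

We examine all 4 paths between T and N:
  1. T → H → N — H:chain[blocks] ⇒ blocked
  2. T → H ← D → B → N — H:collider[open]; D:fork[blocks]; B:chain[blocks] ⇒ blocked
  3. T → B → N — B:chain[blocks] ⇒ blocked
  4. T → B ← D → H → N — B:collider[open]; D:fork[blocks]; H:chain[blocks] ⇒ blocked
All paths are blocked; T ⊥ N | {B, C, D, H} holds.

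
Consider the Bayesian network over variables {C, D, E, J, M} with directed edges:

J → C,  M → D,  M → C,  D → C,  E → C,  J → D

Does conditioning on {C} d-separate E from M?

3 paths connect E and M; each must be blocked for d-separation to hold:
Path 1: E → C ← D ← M
  C is a collider and C is conditioned on, which opens it; D is a chain and D is not conditioned on — no node blocks this path, so it is active.
Path 2: E → C ← M
  C is a collider and C is conditioned on, which opens it — no node blocks this path, so it is active.
Path 3: E → C ← J → D ← M
  C is a collider and C is conditioned on, which opens it; J is a fork and J is not conditioned on; D is a collider and its descendant C is conditioned on, which opens it — no node blocks this path, so it is active.
At least one path is unblocked, so d-separation fails.

No — E and M are not d-separated given {C}.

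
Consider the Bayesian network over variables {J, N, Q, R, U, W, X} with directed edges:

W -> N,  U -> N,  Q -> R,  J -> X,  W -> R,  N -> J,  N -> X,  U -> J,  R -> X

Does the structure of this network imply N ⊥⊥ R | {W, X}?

We examine all 4 paths between N and R:
Path 1: N ← U → J → X ← R
  U is a fork and U is not conditioned on; J is a chain and J is not conditioned on; X is a collider and X is conditioned on, which opens it — no node blocks this path, so it is active.
Path 2: N → X ← R
  X is a collider and X is conditioned on, which opens it — no node blocks this path, so it is active.
Path 3: N ← W → R
  W is a fork here and W is conditioned on, so the path is blocked at W.
Path 4: N → J → X ← R
  J is a chain and J is not conditioned on; X is a collider and X is conditioned on, which opens it — no node blocks this path, so it is active.
Because an active path exists, N and R are not d-separated.

No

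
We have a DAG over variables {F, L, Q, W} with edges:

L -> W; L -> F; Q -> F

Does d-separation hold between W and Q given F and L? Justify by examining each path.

The only undirected path from W to Q is:
Path 1: W ← L → F ← Q
  L is a fork here and L is conditioned on, so the path is blocked at L.
Since every path is blocked, d-separation holds.

Yes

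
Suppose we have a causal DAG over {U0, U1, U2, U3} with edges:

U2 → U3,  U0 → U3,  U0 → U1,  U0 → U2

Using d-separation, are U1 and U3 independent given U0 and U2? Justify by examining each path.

Yes

We examine all 2 paths between U1 and U3:
  1. U1 ← U0 → U2 → U3 — U0:fork[blocks]; U2:chain[blocks] ⇒ blocked
  2. U1 ← U0 → U3 — U0:fork[blocks] ⇒ blocked
All paths are blocked; U1 ⊥ U3 | {U0, U2} holds.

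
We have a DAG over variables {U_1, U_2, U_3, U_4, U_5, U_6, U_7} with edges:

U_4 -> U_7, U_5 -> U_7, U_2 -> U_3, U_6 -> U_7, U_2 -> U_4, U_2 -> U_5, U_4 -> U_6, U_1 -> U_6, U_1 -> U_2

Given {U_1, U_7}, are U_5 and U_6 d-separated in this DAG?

We examine all 6 paths between U_5 and U_6:
  1. U_5 ← U_2 ← U_1 → U_6 — U_2:chain[open]; U_1:fork[blocks] ⇒ blocked
  2. U_5 ← U_2 → U_4 → U_6 — U_2:fork[open]; U_4:chain[open] ⇒ active
  3. U_5 ← U_2 → U_4 → U_7 ← U_6 — U_2:fork[open]; U_4:chain[open]; U_7:collider[open] ⇒ active
  4. U_5 → U_7 ← U_6 — U_7:collider[open] ⇒ active
  5. U_5 → U_7 ← U_4 → U_6 — U_7:collider[open]; U_4:fork[open] ⇒ active
  6. U_5 → U_7 ← U_4 ← U_2 ← U_1 → U_6 — U_7:collider[open]; U_4:chain[open]; U_2:chain[open]; U_1:fork[blocks] ⇒ blocked
Because an active path exists, U_5 and U_6 are not d-separated.

No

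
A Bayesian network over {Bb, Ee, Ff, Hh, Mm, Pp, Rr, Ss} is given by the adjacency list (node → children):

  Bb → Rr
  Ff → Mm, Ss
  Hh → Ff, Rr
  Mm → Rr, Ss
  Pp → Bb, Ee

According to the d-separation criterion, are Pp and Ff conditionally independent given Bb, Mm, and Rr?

Yes

We examine all 3 paths between Pp and Ff:
  1. Pp → Bb → Rr ← Mm → Ss ← Ff — Bb:chain[blocks]; Rr:collider[open]; Mm:fork[blocks]; Ss:collider[blocks] ⇒ blocked
  2. Pp → Bb → Rr ← Mm ← Ff — Bb:chain[blocks]; Rr:collider[open]; Mm:chain[blocks] ⇒ blocked
  3. Pp → Bb → Rr ← Hh → Ff — Bb:chain[blocks]; Rr:collider[open]; Hh:fork[open] ⇒ blocked
All paths are blocked; Pp ⊥ Ff | {Bb, Mm, Rr} holds.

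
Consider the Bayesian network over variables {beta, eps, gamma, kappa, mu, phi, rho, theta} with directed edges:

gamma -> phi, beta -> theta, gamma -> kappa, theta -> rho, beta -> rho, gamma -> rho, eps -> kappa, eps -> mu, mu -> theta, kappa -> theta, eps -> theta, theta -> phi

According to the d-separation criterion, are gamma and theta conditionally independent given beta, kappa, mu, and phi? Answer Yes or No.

We examine all 6 paths between gamma and theta:
Path 1: gamma → kappa → theta
  kappa is a chain here and kappa is conditioned on, so the path is blocked at kappa.
Path 2: gamma → kappa ← eps → mu → theta
  mu is a chain here and mu is conditioned on, so the path is blocked at mu.
Path 3: gamma → kappa ← eps → theta
  kappa is a collider and kappa is conditioned on, which opens it; eps is a fork and eps is not conditioned on — no node blocks this path, so it is active.
Path 4: gamma → rho ← theta
  rho is a collider here and neither rho nor any of its descendants is conditioned on, so the collider stays closed — the path is blocked at rho.
Path 5: gamma → rho ← beta → theta
  rho is a collider here and neither rho nor any of its descendants is conditioned on, so the collider stays closed — the path is blocked at rho.
Path 6: gamma → phi ← theta
  phi is a collider and phi is conditioned on, which opens it — no node blocks this path, so it is active.
Since the path gamma → kappa ← eps → theta is active, gamma and theta are not d-separated given {beta, kappa, mu, phi}.

No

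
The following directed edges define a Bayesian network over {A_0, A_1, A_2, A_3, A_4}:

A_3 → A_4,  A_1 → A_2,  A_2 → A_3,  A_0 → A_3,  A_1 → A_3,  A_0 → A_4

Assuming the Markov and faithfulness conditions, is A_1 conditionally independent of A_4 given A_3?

No — A_1 and A_4 are not d-separated given {A_3}.

There are 4 undirected paths between A_1 and A_4; checking each against the conditioning set {A_3}:
Path 1: A_1 → A_2 → A_3 ← A_0 → A_4
  A_2 is a chain and A_2 is not conditioned on; A_3 is a collider and A_3 is conditioned on, which opens it; A_0 is a fork and A_0 is not conditioned on — no node blocks this path, so it is active.
Path 2: A_1 → A_2 → A_3 → A_4
  A_3 is a chain here and A_3 is conditioned on, so the path is blocked at A_3.
Path 3: A_1 → A_3 ← A_0 → A_4
  A_3 is a collider and A_3 is conditioned on, which opens it; A_0 is a fork and A_0 is not conditioned on — no node blocks this path, so it is active.
Path 4: A_1 → A_3 → A_4
  A_3 is a chain here and A_3 is conditioned on, so the path is blocked at A_3.
Because an active path exists, A_1 and A_4 are not d-separated.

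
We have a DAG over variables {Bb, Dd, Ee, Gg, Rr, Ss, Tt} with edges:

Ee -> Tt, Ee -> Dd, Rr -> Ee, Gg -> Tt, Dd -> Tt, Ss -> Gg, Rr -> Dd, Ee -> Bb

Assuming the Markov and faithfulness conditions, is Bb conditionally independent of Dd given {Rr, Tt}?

Enumerating the 3 paths from Bb to Dd and testing each for blocking by {Rr, Tt}:
Path 1: Bb ← Ee → Tt ← Dd
  Ee is a fork and Ee is not conditioned on; Tt is a collider and Tt is conditioned on, which opens it — no node blocks this path, so it is active.
Path 2: Bb ← Ee ← Rr → Dd
  Rr is a fork here and Rr is conditioned on, so the path is blocked at Rr.
Path 3: Bb ← Ee → Dd
  Ee is a fork and Ee is not conditioned on — no node blocks this path, so it is active.
At least one path is unblocked, so d-separation fails.

No — Bb and Dd are not d-separated given {Rr, Tt}.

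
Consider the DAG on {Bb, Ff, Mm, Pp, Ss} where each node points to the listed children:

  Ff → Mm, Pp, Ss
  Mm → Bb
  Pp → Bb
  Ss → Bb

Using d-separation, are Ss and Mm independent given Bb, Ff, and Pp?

We examine all 4 paths between Ss and Mm:
  1. Ss → Bb ← Mm — Bb:collider[open] ⇒ active
  2. Ss → Bb ← Pp ← Ff → Mm — Bb:collider[open]; Pp:chain[blocks]; Ff:fork[blocks] ⇒ blocked
  3. Ss ← Ff → Mm — Ff:fork[blocks] ⇒ blocked
  4. Ss ← Ff → Pp → Bb ← Mm — Ff:fork[blocks]; Pp:chain[blocks]; Bb:collider[open] ⇒ blocked
Because an active path exists, Ss and Mm are not d-separated.

No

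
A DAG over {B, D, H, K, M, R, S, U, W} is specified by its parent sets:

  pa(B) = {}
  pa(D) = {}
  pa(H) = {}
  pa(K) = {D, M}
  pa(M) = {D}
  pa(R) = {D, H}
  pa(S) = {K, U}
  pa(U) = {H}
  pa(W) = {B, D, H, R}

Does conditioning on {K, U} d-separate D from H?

Yes

6 paths connect D and H; each must be blocked for d-separation to hold:
Path 1: D → M → K → S ← U ← H
  K is a chain here and K is conditioned on, so the path is blocked at K.
Path 2: D → K → S ← U ← H
  K is a chain here and K is conditioned on, so the path is blocked at K.
Path 3: D → W ← H
  W is a collider here and neither W nor any of its descendants is conditioned on, so the collider stays closed — the path is blocked at W.
Path 4: D → W ← R ← H
  W is a collider here and neither W nor any of its descendants is conditioned on, so the collider stays closed — the path is blocked at W.
Path 5: D → R ← H
  R is a collider here and neither R nor any of its descendants is conditioned on, so the collider stays closed — the path is blocked at R.
Path 6: D → R → W ← H
  W is a collider here and neither W nor any of its descendants is conditioned on, so the collider stays closed — the path is blocked at W.
Since every path is blocked, d-separation holds.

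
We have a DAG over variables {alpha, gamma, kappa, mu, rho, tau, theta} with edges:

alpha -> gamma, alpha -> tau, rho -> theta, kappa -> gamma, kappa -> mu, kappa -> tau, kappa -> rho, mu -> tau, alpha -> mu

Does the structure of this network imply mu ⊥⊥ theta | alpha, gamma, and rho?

Yes

Enumerating the 5 paths from mu to theta and testing each for blocking by {alpha, gamma, rho}:
  1. mu → tau ← alpha → gamma ← kappa → rho → theta — tau:collider[blocks]; alpha:fork[blocks]; gamma:collider[open]; kappa:fork[open]; rho:chain[blocks] ⇒ blocked
  2. mu → tau ← kappa → rho → theta — tau:collider[blocks]; kappa:fork[open]; rho:chain[blocks] ⇒ blocked
  3. mu ← alpha → tau ← kappa → rho → theta — alpha:fork[blocks]; tau:collider[blocks]; kappa:fork[open]; rho:chain[blocks] ⇒ blocked
  4. mu ← alpha → gamma ← kappa → rho → theta — alpha:fork[blocks]; gamma:collider[open]; kappa:fork[open]; rho:chain[blocks] ⇒ blocked
  5. mu ← kappa → rho → theta — kappa:fork[open]; rho:chain[blocks] ⇒ blocked
All paths are blocked; mu ⊥ theta | {alpha, gamma, rho} holds.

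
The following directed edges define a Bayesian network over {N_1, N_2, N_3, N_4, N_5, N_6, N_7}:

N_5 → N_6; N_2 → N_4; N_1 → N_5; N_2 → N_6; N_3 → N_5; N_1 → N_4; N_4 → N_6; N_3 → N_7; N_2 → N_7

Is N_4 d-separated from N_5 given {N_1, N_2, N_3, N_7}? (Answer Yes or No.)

Yes

5 paths connect N_4 and N_5; each must be blocked for d-separation to hold:
Path 1: N_4 ← N_1 → N_5
  N_1 is a fork here and N_1 is conditioned on, so the path is blocked at N_1.
Path 2: N_4 ← N_2 → N_7 ← N_3 → N_5
  N_2 is a fork here and N_2 is conditioned on, so the path is blocked at N_2.
Path 3: N_4 ← N_2 → N_6 ← N_5
  N_2 is a fork here and N_2 is conditioned on, so the path is blocked at N_2.
Path 4: N_4 → N_6 ← N_2 → N_7 ← N_3 → N_5
  N_6 is a collider here and neither N_6 nor any of its descendants is conditioned on, so the collider stays closed — the path is blocked at N_6.
Path 5: N_4 → N_6 ← N_5
  N_6 is a collider here and neither N_6 nor any of its descendants is conditioned on, so the collider stays closed — the path is blocked at N_6.
All paths are blocked; N_4 ⊥ N_5 | {N_1, N_2, N_3, N_7} holds.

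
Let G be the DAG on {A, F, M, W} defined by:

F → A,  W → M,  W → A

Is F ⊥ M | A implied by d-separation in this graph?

No — F and M are not d-separated given {A}.

There is one path between F and M:
  1. F → A ← W → M — A:collider[open]; W:fork[open] ⇒ active
Since the path F → A ← W → M is active, F and M are not d-separated given {A}.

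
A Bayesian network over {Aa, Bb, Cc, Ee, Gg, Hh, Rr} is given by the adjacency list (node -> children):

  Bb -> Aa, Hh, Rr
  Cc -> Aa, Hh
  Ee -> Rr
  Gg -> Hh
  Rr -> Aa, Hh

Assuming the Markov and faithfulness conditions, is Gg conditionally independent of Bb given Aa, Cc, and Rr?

Yes

There are 5 undirected paths between Gg and Bb; checking each against the conditioning set {Aa, Cc, Rr}:
Path 1: Gg → Hh ← Bb
  Hh is a collider here and neither Hh nor any of its descendants is conditioned on, so the collider stays closed — the path is blocked at Hh.
Path 2: Gg → Hh ← Rr ← Bb
  Hh is a collider here and neither Hh nor any of its descendants is conditioned on, so the collider stays closed — the path is blocked at Hh.
Path 3: Gg → Hh ← Rr → Aa ← Bb
  Hh is a collider here and neither Hh nor any of its descendants is conditioned on, so the collider stays closed — the path is blocked at Hh.
Path 4: Gg → Hh ← Cc → Aa ← Bb
  Hh is a collider here and neither Hh nor any of its descendants is conditioned on, so the collider stays closed — the path is blocked at Hh.
Path 5: Gg → Hh ← Cc → Aa ← Rr ← Bb
  Hh is a collider here and neither Hh nor any of its descendants is conditioned on, so the collider stays closed — the path is blocked at Hh.
Since every path is blocked, d-separation holds.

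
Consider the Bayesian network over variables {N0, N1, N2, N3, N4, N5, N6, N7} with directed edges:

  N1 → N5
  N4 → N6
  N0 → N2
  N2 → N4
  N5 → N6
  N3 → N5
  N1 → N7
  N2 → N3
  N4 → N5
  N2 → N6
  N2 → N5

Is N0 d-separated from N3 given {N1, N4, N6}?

6 paths connect N0 and N3; each must be blocked for d-separation to hold:
Path 1: N0 → N2 → N6 ← N4 → N5 ← N3
  N4 is a fork here and N4 is conditioned on, so the path is blocked at N4.
Path 2: N0 → N2 → N6 ← N5 ← N3
  N2 is a chain and N2 is not conditioned on; N6 is a collider and N6 is conditioned on, which opens it; N5 is a chain and N5 is not conditioned on — no node blocks this path, so it is active.
Path 3: N0 → N2 → N3
  N2 is a chain and N2 is not conditioned on — no node blocks this path, so it is active.
Path 4: N0 → N2 → N4 → N6 ← N5 ← N3
  N4 is a chain here and N4 is conditioned on, so the path is blocked at N4.
Path 5: N0 → N2 → N4 → N5 ← N3
  N4 is a chain here and N4 is conditioned on, so the path is blocked at N4.
Path 6: N0 → N2 → N5 ← N3
  N2 is a chain and N2 is not conditioned on; N5 is a collider and its descendant N6 is conditioned on, which opens it — no node blocks this path, so it is active.
Since the path N0 → N2 → N6 ← N5 ← N3 is active, N0 and N3 are not d-separated given {N1, N4, N6}.

No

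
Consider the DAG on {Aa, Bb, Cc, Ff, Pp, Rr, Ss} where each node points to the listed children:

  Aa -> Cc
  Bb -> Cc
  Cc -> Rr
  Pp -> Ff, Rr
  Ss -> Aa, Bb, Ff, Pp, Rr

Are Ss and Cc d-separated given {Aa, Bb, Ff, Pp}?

We examine all 5 paths between Ss and Cc:
  1. Ss → Bb → Cc — Bb:chain[blocks] ⇒ blocked
  2. Ss → Aa → Cc — Aa:chain[blocks] ⇒ blocked
  3. Ss → Rr ← Cc — Rr:collider[blocks] ⇒ blocked
  4. Ss → Pp → Rr ← Cc — Pp:chain[blocks]; Rr:collider[blocks] ⇒ blocked
  5. Ss → Ff ← Pp → Rr ← Cc — Ff:collider[open]; Pp:fork[blocks]; Rr:collider[blocks] ⇒ blocked
Since every path is blocked, d-separation holds.

Yes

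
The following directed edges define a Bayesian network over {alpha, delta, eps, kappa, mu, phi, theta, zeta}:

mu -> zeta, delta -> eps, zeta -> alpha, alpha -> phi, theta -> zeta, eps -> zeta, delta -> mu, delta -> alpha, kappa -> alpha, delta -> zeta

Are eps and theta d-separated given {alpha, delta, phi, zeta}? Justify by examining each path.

We examine all 4 paths between eps and theta:
  1. eps → zeta ← theta — zeta:collider[open] ⇒ active
  2. eps ← delta → zeta ← theta — delta:fork[blocks]; zeta:collider[open] ⇒ blocked
  3. eps ← delta → alpha ← zeta ← theta — delta:fork[blocks]; alpha:collider[open]; zeta:chain[blocks] ⇒ blocked
  4. eps ← delta → mu → zeta ← theta — delta:fork[blocks]; mu:chain[open]; zeta:collider[open] ⇒ blocked
At least one path is unblocked, so d-separation fails.

No — eps and theta are not d-separated given {alpha, delta, phi, zeta}.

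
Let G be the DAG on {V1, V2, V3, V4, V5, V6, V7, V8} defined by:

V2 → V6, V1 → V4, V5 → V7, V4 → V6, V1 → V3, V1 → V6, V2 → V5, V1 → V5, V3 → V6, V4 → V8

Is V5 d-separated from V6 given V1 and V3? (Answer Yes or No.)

No — V5 and V6 are not d-separated given {V1, V3}.

We examine all 4 paths between V5 and V6:
Path 1: V5 ← V1 → V4 → V6
  V1 is a fork here and V1 is conditioned on, so the path is blocked at V1.
Path 2: V5 ← V1 → V3 → V6
  V1 is a fork here and V1 is conditioned on, so the path is blocked at V1.
Path 3: V5 ← V1 → V6
  V1 is a fork here and V1 is conditioned on, so the path is blocked at V1.
Path 4: V5 ← V2 → V6
  V2 is a fork and V2 is not conditioned on — no node blocks this path, so it is active.
At least one path is unblocked, so d-separation fails.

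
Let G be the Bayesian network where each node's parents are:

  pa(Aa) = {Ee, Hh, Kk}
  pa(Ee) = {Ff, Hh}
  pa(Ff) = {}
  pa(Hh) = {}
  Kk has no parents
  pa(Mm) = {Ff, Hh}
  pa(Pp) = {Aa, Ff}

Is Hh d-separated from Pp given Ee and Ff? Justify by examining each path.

There are 6 undirected paths between Hh and Pp; checking each against the conditioning set {Ee, Ff}:
  1. Hh → Ee → Aa → Pp — Ee:chain[blocks]; Aa:chain[open] ⇒ blocked
  2. Hh → Ee ← Ff → Pp — Ee:collider[open]; Ff:fork[blocks] ⇒ blocked
  3. Hh → Mm ← Ff → Ee → Aa → Pp — Mm:collider[blocks]; Ff:fork[blocks]; Ee:chain[blocks]; Aa:chain[open] ⇒ blocked
  4. Hh → Mm ← Ff → Pp — Mm:collider[blocks]; Ff:fork[blocks] ⇒ blocked
  5. Hh → Aa ← Ee ← Ff → Pp — Aa:collider[blocks]; Ee:chain[blocks]; Ff:fork[blocks] ⇒ blocked
  6. Hh → Aa → Pp — Aa:chain[open] ⇒ active
Because an active path exists, Hh and Pp are not d-separated.

No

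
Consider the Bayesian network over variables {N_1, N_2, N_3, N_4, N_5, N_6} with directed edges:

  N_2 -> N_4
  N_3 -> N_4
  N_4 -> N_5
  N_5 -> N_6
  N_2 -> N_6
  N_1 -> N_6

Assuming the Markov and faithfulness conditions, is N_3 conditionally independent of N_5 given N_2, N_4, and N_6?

Enumerating the 2 paths from N_3 to N_5 and testing each for blocking by {N_2, N_4, N_6}:
  1. N_3 → N_4 ← N_2 → N_6 ← N_5 — N_4:collider[open]; N_2:fork[blocks]; N_6:collider[open] ⇒ blocked
  2. N_3 → N_4 → N_5 — N_4:chain[blocks] ⇒ blocked
Since every path is blocked, d-separation holds.

Yes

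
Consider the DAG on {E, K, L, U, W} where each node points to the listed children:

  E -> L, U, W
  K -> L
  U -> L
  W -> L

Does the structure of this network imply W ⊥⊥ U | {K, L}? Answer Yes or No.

Enumerating the 4 paths from W to U and testing each for blocking by {K, L}:
  1. W → L ← U — L:collider[open] ⇒ active
  2. W → L ← E → U — L:collider[open]; E:fork[open] ⇒ active
  3. W ← E → L ← U — E:fork[open]; L:collider[open] ⇒ active
  4. W ← E → U — E:fork[open] ⇒ active
Because an active path exists, W and U are not d-separated.

No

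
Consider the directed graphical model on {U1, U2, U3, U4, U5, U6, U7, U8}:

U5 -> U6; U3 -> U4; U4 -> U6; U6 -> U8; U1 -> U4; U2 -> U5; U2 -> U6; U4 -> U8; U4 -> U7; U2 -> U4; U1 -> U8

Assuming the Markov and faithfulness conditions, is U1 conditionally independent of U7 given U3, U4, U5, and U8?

Yes

There are 5 undirected paths between U1 and U7; checking each against the conditioning set {U3, U4, U5, U8}:
  1. U1 → U8 ← U6 ← U2 → U4 → U7 — U8:collider[open]; U6:chain[open]; U2:fork[open]; U4:chain[blocks] ⇒ blocked
  2. U1 → U8 ← U6 ← U5 ← U2 → U4 → U7 — U8:collider[open]; U6:chain[open]; U5:chain[blocks]; U2:fork[open]; U4:chain[blocks] ⇒ blocked
  3. U1 → U8 ← U6 ← U4 → U7 — U8:collider[open]; U6:chain[open]; U4:fork[blocks] ⇒ blocked
  4. U1 → U8 ← U4 → U7 — U8:collider[open]; U4:fork[blocks] ⇒ blocked
  5. U1 → U4 → U7 — U4:chain[blocks] ⇒ blocked
Every path is blocked, so U1 and U7 are d-separated given {U3, U4, U5, U8}.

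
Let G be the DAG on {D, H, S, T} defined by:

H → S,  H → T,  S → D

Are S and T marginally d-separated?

No — S and T are not d-separated given ∅.

There is one path between S and T:
  1. S ← H → T — H:fork[open] ⇒ active
Because an active path exists, S and T are not d-separated.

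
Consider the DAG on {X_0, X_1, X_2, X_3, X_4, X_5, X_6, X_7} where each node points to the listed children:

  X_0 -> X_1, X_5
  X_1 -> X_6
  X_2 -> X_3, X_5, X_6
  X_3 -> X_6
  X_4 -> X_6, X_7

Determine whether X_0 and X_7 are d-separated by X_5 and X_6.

3 paths connect X_0 and X_7; each must be blocked for d-separation to hold:
  1. X_0 → X_1 → X_6 ← X_4 → X_7 — X_1:chain[open]; X_6:collider[open]; X_4:fork[open] ⇒ active
  2. X_0 → X_5 ← X_2 → X_6 ← X_4 → X_7 — X_5:collider[open]; X_2:fork[open]; X_6:collider[open]; X_4:fork[open] ⇒ active
  3. X_0 → X_5 ← X_2 → X_3 → X_6 ← X_4 → X_7 — X_5:collider[open]; X_2:fork[open]; X_3:chain[open]; X_6:collider[open]; X_4:fork[open] ⇒ active
Because an active path exists, X_0 and X_7 are not d-separated.

No — X_0 and X_7 are not d-separated given {X_5, X_6}.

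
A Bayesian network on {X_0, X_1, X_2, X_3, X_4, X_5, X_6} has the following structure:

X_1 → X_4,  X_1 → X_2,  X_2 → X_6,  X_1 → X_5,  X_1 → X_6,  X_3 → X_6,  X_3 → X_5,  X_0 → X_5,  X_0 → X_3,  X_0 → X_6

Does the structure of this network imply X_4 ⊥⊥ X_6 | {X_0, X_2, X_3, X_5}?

No

There are 6 undirected paths between X_4 and X_6; checking each against the conditioning set {X_0, X_2, X_3, X_5}:
  1. X_4 ← X_1 → X_6 — X_1:fork[open] ⇒ active
  2. X_4 ← X_1 → X_5 ← X_3 → X_6 — X_1:fork[open]; X_5:collider[open]; X_3:fork[blocks] ⇒ blocked
  3. X_4 ← X_1 → X_5 ← X_3 ← X_0 → X_6 — X_1:fork[open]; X_5:collider[open]; X_3:chain[blocks]; X_0:fork[blocks] ⇒ blocked
  4. X_4 ← X_1 → X_5 ← X_0 → X_6 — X_1:fork[open]; X_5:collider[open]; X_0:fork[blocks] ⇒ blocked
  5. X_4 ← X_1 → X_5 ← X_0 → X_3 → X_6 — X_1:fork[open]; X_5:collider[open]; X_0:fork[blocks]; X_3:chain[blocks] ⇒ blocked
  6. X_4 ← X_1 → X_2 → X_6 — X_1:fork[open]; X_2:chain[blocks] ⇒ blocked
At least one path is unblocked, so d-separation fails.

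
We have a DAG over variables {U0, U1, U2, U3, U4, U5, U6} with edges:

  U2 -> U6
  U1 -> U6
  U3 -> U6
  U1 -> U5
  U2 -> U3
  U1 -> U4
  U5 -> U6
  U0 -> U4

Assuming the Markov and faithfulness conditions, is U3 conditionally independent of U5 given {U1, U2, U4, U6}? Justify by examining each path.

Enumerating the 4 paths from U3 to U5 and testing each for blocking by {U1, U2, U4, U6}:
  1. U3 → U6 ← U5 — U6:collider[open] ⇒ active
  2. U3 → U6 ← U1 → U5 — U6:collider[open]; U1:fork[blocks] ⇒ blocked
  3. U3 ← U2 → U6 ← U5 — U2:fork[blocks]; U6:collider[open] ⇒ blocked
  4. U3 ← U2 → U6 ← U1 → U5 — U2:fork[blocks]; U6:collider[open]; U1:fork[blocks] ⇒ blocked
At least one path is unblocked, so d-separation fails.

No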